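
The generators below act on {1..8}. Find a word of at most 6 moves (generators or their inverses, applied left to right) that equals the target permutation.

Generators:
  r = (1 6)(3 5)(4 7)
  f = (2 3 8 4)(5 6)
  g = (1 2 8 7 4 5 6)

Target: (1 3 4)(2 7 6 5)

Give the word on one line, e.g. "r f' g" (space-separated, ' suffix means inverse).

  after g: (1 2 8 7 4 5 6)
  after g: (1 8 4 6 2 7 5)
  after f: (1 4 5)(2 7 6 3 8)
  after g: (1 5 2 4 6 3 7)
  after r: (1 3 4)(2 7 6 5)

g g f g r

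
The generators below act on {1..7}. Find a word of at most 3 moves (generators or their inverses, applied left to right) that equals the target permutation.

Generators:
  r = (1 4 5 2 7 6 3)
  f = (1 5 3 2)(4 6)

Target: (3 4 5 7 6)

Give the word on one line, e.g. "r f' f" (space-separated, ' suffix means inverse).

f' f' r

  after f': (1 2 3 5)(4 6)
  after f': (1 3)(2 5)
  after r: (3 4 5 7 6)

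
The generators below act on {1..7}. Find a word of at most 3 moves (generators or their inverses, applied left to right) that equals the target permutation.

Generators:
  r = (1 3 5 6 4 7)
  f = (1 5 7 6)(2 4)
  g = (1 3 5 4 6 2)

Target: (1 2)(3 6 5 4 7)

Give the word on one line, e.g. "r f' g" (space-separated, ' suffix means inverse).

  after f': (1 6 7 5)(2 4)
  after g': (1 4 6 7 3)(2 5)
  after f': (1 2)(3 6 5 4 7)

f' g' f'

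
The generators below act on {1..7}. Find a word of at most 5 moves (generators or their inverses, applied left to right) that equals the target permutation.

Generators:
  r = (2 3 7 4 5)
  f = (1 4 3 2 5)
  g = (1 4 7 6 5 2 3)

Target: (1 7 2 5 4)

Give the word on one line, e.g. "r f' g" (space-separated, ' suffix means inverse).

f' r' r'

  after f': (1 5 2 3 4)
  after r': (1 4)(3 7)
  after r': (1 7 2 5 4)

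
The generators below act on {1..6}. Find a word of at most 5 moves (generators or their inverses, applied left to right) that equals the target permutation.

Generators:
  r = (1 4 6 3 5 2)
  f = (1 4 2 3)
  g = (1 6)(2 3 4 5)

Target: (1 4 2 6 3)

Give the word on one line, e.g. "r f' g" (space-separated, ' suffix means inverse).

  after f: (1 4 2 3)
  after g': (1 3 6)(4 5)
  after f: (2 3 6 4 5)
  after r': (1 2 6)(3 4)
  after f': (1 4 2 6 3)

f g' f r' f'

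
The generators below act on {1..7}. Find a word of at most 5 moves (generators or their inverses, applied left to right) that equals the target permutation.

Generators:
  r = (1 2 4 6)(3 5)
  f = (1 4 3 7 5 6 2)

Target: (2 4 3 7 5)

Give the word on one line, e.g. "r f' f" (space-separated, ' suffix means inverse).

f r r

  after f: (1 4 3 7 5 6 2)
  after r: (1 6 4 5)(3 7)
  after r: (2 4 3 7 5)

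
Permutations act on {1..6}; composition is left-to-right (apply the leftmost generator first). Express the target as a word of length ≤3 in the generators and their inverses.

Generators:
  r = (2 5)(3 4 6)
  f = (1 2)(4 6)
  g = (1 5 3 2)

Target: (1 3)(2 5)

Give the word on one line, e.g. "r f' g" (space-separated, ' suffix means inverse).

g' g'

  after g': (1 2 3 5)
  after g': (1 3)(2 5)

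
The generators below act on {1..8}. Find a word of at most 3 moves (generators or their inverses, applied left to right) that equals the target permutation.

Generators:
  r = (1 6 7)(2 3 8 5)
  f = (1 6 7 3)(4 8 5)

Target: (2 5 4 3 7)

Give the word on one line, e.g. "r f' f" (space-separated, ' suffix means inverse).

f r'

  after f: (1 6 7 3)(4 8 5)
  after r': (2 5 4 3 7)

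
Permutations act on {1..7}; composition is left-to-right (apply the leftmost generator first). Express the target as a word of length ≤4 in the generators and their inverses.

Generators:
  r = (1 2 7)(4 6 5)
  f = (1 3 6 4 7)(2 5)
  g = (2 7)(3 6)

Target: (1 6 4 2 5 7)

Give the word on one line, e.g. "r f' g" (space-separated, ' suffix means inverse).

  after f: (1 3 6 4 7)(2 5)
  after g': (1 6 4 2 5 7)

f g'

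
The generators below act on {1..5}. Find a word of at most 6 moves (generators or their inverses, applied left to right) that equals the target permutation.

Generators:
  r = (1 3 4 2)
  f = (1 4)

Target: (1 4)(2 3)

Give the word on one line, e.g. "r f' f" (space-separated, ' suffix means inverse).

  after r: (1 3 4 2)
  after r: (1 4)(2 3)
  after f: (2 3)
  after f: (1 4)(2 3)

r r f f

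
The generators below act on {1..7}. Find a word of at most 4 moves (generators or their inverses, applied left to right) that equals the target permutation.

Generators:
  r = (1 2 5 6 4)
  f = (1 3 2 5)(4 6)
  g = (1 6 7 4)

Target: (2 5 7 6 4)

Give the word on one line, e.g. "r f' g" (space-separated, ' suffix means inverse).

  after g: (1 6 7 4)
  after r: (1 4 2 5 6 7)
  after g: (2 5 7 6 4)

g r g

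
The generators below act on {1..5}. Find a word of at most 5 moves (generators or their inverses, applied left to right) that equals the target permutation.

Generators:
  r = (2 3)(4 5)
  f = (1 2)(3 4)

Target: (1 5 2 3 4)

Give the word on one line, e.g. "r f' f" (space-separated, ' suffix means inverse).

  after f': (1 2)(3 4)
  after r: (1 3 5 4 2)
  after f: (1 4)(3 5)
  after r': (1 5 2 3 4)

f' r f r'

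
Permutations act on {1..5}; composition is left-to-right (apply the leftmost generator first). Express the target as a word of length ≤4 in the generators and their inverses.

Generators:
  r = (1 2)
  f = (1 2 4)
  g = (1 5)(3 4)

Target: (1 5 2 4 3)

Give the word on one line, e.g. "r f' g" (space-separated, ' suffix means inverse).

  after g: (1 5)(3 4)
  after f: (1 5 2 4 3)

g f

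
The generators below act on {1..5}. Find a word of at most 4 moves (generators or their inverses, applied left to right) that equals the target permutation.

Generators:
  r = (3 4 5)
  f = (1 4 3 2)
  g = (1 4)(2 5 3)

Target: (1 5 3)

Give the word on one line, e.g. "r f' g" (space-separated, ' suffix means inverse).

f' g

  after f': (1 2 3 4)
  after g: (1 5 3)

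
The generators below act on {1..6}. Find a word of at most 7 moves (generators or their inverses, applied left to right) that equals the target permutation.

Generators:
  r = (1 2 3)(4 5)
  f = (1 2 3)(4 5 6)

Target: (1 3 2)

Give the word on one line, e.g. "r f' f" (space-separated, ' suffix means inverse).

  after r: (1 2 3)(4 5)
  after r: (1 3 2)
  after f: (4 5 6)
  after f: (1 2 3)(4 6 5)
  after f: (1 3 2)

r r f f f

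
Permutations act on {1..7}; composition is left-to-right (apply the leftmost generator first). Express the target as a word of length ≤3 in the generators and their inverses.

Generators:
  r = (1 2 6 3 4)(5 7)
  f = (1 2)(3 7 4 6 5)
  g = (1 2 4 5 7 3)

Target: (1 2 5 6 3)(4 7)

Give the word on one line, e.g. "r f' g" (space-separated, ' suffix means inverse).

  after g: (1 2 4 5 7 3)
  after f: (2 6 5 4 3)
  after f: (1 2 5 6 3)(4 7)

g f f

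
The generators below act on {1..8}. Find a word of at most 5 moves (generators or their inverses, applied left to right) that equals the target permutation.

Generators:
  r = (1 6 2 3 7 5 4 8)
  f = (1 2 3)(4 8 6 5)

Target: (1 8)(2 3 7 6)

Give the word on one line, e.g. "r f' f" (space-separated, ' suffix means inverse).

r f f f

  after r: (1 6 2 3 7 5 4 8)
  after f: (1 5 8 2)(3 7 4 6)
  after f: (1 4 5 6)(3 7 8)
  after f: (1 8)(2 3 7 6)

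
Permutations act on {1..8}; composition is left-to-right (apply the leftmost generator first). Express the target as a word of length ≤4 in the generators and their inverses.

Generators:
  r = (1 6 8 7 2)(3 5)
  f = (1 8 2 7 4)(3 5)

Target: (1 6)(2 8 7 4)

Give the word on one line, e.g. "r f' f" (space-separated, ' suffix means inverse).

  after r: (1 6 8 7 2)(3 5)
  after r: (1 8 2 6 7)
  after f': (2 6)(3 5)(4 7)
  after r: (1 6)(2 8 7 4)

r r f' r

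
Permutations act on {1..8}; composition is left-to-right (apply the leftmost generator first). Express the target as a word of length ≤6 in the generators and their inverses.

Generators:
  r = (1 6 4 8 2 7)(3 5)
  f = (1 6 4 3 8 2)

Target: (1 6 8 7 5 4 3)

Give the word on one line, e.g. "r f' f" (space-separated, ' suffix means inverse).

  after r': (1 7 2 8 4 6)(3 5)
  after r': (1 2 4)(6 7 8)
  after f': (1 8)(2 6 7 3 4)
  after r': (1 4 8 7 5 3 6 2)
  after f': (1 6 8 7 5 4 3)

r' r' f' r' f'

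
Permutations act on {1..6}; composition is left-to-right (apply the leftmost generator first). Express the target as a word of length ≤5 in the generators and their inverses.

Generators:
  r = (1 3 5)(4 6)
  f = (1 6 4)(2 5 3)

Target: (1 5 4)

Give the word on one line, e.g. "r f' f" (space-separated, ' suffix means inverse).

  after f: (1 6 4)(2 5 3)
  after r': (1 4 5)(2 3)
  after f: (3 5 6 4)
  after r': (1 5 4)

f r' f r'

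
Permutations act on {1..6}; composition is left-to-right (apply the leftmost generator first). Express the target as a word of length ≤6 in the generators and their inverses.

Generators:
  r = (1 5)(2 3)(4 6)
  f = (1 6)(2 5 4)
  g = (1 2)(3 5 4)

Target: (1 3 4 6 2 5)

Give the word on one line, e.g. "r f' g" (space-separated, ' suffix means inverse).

  after g': (1 2)(3 4 5)
  after g': (3 5 4)
  after r: (1 5 6 4 2 3)
  after g': (1 3 2 4)(5 6)
  after f': (1 3 4 6 2 5)

g' g' r g' f'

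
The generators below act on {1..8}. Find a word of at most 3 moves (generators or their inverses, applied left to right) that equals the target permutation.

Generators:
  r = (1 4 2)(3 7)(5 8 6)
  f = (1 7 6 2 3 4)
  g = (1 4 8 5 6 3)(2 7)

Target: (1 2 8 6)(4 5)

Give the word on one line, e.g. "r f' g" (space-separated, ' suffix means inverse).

  after g: (1 4 8 5 6 3)(2 7)
  after f: (2 6 4 8 5)(3 7)
  after r': (1 2 8 6)(4 5)

g f r'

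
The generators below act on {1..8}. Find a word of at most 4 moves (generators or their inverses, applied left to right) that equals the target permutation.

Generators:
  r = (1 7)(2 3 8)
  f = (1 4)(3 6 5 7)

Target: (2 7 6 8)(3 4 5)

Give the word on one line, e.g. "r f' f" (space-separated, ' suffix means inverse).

  after f': (1 4)(3 7 5 6)
  after r: (1 4 7 5 6 8 2 3)
  after f': (2 7 6 8)(3 4 5)

f' r f'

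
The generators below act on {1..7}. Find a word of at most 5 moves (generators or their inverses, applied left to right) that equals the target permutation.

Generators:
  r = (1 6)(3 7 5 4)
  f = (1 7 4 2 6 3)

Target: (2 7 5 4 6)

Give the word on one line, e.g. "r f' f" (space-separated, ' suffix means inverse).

f r' f

  after f: (1 7 4 2 6 3)
  after r': (1 3 6 4 2)(5 7)
  after f: (2 7 5 4 6)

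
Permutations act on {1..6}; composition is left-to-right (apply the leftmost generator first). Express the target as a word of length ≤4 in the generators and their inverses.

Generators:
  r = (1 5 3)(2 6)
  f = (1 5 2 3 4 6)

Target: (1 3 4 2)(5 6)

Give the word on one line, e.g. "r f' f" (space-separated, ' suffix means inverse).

  after f: (1 5 2 3 4 6)
  after r: (1 3 4 2)(5 6)

f r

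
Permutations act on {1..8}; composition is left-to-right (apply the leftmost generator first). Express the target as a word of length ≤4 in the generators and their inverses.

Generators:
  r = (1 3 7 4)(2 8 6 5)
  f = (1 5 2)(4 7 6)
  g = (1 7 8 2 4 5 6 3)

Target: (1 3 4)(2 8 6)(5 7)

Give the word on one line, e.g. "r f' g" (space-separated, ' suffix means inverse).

  after g': (1 3 6 5 4 2 8 7)
  after f: (1 3 4)(2 8 6)(5 7)

g' f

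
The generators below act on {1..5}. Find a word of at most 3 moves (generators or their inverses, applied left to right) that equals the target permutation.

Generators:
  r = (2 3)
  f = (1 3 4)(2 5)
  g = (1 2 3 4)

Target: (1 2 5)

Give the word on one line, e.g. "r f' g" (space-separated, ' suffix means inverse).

f g'

  after f: (1 3 4)(2 5)
  after g': (1 2 5)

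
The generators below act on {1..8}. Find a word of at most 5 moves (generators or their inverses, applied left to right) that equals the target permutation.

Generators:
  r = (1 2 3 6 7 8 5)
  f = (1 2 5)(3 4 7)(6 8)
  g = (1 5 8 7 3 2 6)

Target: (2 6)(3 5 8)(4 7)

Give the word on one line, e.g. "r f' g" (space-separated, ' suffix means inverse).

g f' f'

  after g: (1 5 8 7 3 2 6)
  after f': (1 2 8 4 3)(5 6)
  after f': (2 6)(3 5 8)(4 7)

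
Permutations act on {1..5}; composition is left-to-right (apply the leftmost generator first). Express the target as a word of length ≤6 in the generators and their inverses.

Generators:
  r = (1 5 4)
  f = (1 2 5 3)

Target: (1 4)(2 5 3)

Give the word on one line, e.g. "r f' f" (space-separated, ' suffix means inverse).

f' r f r' f'

  after f': (1 3 5 2)
  after r: (1 3 4)(2 5)
  after f: (2 3 4)
  after r': (1 4 2 3 5)
  after f': (1 4)(2 5 3)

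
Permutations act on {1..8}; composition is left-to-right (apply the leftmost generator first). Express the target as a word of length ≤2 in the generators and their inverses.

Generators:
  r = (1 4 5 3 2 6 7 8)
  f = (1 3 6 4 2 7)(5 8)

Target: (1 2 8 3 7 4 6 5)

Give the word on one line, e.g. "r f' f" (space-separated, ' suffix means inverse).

  after f: (1 3 6 4 2 7)(5 8)
  after r: (1 2 8 3 7 4 6 5)

f r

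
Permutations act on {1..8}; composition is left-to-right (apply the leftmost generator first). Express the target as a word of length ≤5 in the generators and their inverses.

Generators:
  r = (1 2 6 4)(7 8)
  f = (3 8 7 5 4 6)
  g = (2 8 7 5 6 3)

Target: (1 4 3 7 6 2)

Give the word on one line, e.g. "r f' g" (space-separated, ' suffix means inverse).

  after f': (3 6 4 5 7 8)
  after r': (1 4 5 8 3 2)
  after g: (1 4 6 3 8 2)(5 7)
  after g: (1 4 3 7 6 2)

f' r' g g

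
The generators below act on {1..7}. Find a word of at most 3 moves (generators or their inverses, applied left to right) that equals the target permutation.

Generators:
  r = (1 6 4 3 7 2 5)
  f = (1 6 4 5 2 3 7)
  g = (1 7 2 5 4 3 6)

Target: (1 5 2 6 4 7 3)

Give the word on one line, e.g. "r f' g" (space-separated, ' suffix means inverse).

r' r' g

  after r': (1 5 2 7 3 4 6)
  after r': (1 2 3 6 5 7 4)
  after g: (1 5 2 6 4 7 3)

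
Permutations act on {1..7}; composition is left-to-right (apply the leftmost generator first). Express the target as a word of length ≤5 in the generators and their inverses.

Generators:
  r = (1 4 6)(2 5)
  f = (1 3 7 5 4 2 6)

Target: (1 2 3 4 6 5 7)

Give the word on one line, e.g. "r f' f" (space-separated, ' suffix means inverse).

r f r f f

  after r: (1 4 6)(2 5)
  after f: (1 2 4)(3 7 5 6)
  after r: (1 5)(2 6 3 7)
  after f: (1 4 2)(3 5)(6 7)
  after f: (1 2 3 4 6 5 7)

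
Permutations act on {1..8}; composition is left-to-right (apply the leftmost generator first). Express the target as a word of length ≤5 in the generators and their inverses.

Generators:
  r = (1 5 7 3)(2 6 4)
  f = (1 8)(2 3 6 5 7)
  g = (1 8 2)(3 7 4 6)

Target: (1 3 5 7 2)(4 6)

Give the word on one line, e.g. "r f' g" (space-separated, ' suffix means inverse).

f' f' r'

  after f': (1 8)(2 7 5 6 3)
  after f': (2 5 3 7 6)
  after r': (1 3 5 7 2)(4 6)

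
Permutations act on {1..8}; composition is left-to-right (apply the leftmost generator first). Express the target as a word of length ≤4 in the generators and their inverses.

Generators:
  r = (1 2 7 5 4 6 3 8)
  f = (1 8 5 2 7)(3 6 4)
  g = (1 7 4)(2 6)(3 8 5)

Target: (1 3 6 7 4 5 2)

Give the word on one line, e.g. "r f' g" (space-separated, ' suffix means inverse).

f g g

  after f: (1 8 5 2 7)(3 6 4)
  after g: (1 5 6)(2 4 8 3)
  after g: (1 3 6 7 4 5 2)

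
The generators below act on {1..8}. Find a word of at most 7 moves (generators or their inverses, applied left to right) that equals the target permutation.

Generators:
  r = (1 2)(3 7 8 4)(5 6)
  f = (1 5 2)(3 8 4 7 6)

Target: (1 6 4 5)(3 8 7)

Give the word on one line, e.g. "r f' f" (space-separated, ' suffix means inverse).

f' r' r' f' r

  after f': (1 2 5)(3 6 7 4 8)
  after r': (2 6 3 5)(4 7 8)
  after r': (1 2 5)(3 6 4)
  after f': (1 5 2)(3 7 4 6 8)
  after r: (1 6 4 5)(3 8 7)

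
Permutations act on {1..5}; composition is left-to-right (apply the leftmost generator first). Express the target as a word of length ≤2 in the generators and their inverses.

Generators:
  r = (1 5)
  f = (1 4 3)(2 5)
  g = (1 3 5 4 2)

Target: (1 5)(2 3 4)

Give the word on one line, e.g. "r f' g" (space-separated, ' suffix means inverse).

  after g': (1 2 4 5 3)
  after f: (1 5)(2 3 4)

g' f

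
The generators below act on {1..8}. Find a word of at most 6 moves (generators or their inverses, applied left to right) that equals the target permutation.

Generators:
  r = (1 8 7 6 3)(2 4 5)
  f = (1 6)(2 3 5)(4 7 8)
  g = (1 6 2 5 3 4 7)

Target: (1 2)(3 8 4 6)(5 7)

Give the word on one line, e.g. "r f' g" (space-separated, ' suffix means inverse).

f r g' r' r'

  after f: (1 6)(2 3 5)(4 7 8)
  after r: (1 3 2)(4 6 8 5)
  after g': (1 5 3 6 8 2 7 4)
  after r': (1 4 3 7 2 8 5 6)
  after r': (1 2)(3 8 4 6)(5 7)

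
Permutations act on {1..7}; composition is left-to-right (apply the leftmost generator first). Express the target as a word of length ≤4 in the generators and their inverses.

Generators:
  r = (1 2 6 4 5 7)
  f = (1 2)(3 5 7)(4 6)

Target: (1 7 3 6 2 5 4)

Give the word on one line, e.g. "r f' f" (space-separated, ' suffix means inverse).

  after f: (1 2)(3 5 7)(4 6)
  after r': (2 7 3 4)
  after r': (1 7 3 6 2 5 4)

f r' r'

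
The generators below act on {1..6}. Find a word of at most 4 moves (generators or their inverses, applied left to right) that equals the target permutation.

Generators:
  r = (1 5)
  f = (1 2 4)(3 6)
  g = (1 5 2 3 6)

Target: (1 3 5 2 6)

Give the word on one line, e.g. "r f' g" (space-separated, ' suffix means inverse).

r' g g r

  after r': (1 5)
  after g: (1 2 3 6)
  after g: (1 3)(2 6 5)
  after r: (1 3 5 2 6)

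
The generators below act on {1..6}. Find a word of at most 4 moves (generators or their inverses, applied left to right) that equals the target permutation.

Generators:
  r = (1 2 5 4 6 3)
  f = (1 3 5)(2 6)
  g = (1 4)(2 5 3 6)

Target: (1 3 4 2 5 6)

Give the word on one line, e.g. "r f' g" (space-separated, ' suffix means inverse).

  after f: (1 3 5)(2 6)
  after r: (2 3 4 6 5)
  after f: (1 3 4 2 5 6)

f r f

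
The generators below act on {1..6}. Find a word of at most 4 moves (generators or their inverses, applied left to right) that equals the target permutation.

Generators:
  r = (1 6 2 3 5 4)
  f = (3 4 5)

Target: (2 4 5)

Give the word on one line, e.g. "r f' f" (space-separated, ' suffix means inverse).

r f' r' f

  after r: (1 6 2 3 5 4)
  after f': (1 6 2 5 3 4)
  after r': (2 3 5)
  after f: (2 4 5)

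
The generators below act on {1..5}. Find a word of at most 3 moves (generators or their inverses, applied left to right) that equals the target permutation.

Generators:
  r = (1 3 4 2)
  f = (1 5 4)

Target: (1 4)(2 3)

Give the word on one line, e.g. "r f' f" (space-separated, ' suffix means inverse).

  after r: (1 3 4 2)
  after r: (1 4)(2 3)

r r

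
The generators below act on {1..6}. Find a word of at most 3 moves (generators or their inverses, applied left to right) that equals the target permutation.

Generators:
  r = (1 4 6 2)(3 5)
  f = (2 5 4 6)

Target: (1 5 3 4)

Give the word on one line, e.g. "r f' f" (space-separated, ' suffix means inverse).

r' f

  after r': (1 2 6 4)(3 5)
  after f: (1 5 3 4)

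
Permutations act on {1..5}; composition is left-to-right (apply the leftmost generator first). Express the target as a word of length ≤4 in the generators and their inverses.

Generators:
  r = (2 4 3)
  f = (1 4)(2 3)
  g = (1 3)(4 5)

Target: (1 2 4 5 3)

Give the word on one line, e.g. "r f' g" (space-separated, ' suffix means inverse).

  after g': (1 3)(4 5)
  after r: (1 2 4 5 3)
  after g: (1 2 5)
  after g: (1 2 4 5 3)

g' r g g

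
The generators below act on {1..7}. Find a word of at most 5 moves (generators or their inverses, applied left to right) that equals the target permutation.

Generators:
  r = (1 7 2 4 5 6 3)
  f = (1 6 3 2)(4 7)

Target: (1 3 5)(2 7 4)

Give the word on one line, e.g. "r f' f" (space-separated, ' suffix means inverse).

f r' f r f

  after f: (1 6 3 2)(4 7)
  after r': (1 5 4)(2 3 7)
  after f: (1 5 7)(3 4 6)
  after r: (1 6)(2 4 3 5)
  after f: (1 3 5)(2 7 4)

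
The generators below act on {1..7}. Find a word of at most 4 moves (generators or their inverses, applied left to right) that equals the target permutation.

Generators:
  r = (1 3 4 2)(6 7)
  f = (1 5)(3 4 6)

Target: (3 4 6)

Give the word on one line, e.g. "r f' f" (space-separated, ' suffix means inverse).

  after f': (1 5)(3 6 4)
  after f': (3 4 6)

f' f'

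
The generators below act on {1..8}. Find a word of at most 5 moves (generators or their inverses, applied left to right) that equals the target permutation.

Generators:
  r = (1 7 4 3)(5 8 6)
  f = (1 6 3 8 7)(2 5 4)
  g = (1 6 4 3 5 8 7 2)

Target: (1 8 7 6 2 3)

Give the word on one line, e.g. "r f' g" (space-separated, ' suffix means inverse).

  after g': (1 2 7 8 5 3 4 6)
  after f': (1 4)(2 8)(3 5 6 7)
  after r': (1 7 4 3 6)(2 5 8)
  after g': (1 8 7 6 2 3)

g' f' r' g'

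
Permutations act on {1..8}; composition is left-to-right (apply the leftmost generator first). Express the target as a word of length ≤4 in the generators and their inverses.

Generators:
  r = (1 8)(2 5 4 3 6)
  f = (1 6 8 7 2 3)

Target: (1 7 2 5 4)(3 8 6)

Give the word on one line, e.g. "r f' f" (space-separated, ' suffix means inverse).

  after r: (1 8)(2 5 4 3 6)
  after f: (1 7 2 5 4)(3 8 6)

r f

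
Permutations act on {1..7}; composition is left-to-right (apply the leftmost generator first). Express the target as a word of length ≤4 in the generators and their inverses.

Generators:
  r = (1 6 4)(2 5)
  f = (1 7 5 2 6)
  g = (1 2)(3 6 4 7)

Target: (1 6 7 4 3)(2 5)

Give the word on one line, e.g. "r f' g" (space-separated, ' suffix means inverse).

g' g' r

  after g': (1 2)(3 7 4 6)
  after g': (3 4)(6 7)
  after r: (1 6 7 4 3)(2 5)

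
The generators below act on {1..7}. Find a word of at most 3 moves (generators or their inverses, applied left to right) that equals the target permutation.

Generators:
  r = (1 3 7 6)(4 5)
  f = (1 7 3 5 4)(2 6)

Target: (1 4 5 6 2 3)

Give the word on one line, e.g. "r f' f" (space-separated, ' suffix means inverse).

f' r' r'

  after f': (1 4 5 3 7)(2 6)
  after r': (1 5)(2 7 6)
  after r': (1 4 5 6 2 3)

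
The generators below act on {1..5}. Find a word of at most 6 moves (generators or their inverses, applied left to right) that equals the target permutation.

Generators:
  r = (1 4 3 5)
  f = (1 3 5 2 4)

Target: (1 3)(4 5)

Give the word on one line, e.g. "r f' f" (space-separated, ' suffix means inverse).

f' r r f'

  after f': (1 4 2 5 3)
  after r: (1 3 4 2)
  after r: (1 5)(2 4)
  after f': (1 3)(4 5)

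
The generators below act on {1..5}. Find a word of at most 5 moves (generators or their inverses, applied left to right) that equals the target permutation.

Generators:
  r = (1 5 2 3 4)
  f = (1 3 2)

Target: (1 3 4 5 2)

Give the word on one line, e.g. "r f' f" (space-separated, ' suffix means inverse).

r' f r'

  after r': (1 4 3 2 5)
  after f: (1 4 2 5 3)
  after r': (1 3 4 5 2)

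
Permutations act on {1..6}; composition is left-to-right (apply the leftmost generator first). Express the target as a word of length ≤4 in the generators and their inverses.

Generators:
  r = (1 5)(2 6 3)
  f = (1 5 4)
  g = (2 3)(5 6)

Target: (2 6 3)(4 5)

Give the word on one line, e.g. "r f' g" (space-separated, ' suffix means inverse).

r f' g' g'

  after r: (1 5)(2 6 3)
  after f': (2 6 3)(4 5)
  after g': (2 5 4 6)
  after g': (2 6 3)(4 5)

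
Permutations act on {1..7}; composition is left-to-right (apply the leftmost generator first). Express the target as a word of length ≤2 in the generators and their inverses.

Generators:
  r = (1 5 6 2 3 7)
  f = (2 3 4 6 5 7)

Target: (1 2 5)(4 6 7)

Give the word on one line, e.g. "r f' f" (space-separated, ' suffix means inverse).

r' f

  after r': (1 7 3 2 6 5)
  after f: (1 2 5)(4 6 7)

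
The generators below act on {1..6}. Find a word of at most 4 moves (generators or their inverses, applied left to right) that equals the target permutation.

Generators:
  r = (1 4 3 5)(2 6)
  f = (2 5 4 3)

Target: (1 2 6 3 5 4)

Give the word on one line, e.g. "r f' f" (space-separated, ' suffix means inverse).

r' f'

  after r': (1 5 3 4)(2 6)
  after f': (1 2 6 3 5 4)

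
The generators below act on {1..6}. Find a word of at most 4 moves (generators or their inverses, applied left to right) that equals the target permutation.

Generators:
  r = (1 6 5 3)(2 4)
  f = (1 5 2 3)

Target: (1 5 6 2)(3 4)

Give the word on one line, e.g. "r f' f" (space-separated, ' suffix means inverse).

  after f': (1 3 2 5)
  after r: (2 3 4)(5 6)
  after f: (1 5 6 2)(3 4)

f' r f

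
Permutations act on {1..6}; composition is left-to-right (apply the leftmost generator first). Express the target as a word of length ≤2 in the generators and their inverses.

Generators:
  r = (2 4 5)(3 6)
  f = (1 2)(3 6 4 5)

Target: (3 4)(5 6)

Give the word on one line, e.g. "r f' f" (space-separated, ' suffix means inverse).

f' f'

  after f': (1 2)(3 5 4 6)
  after f': (3 4)(5 6)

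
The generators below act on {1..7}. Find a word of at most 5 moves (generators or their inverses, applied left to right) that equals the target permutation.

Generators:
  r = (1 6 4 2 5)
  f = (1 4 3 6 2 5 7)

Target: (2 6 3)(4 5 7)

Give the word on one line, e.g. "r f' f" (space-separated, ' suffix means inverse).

  after r': (1 5 2 4 6)
  after f: (1 7)(2 3 6 4)
  after f: (2 6 3)(4 5 7)

r' f f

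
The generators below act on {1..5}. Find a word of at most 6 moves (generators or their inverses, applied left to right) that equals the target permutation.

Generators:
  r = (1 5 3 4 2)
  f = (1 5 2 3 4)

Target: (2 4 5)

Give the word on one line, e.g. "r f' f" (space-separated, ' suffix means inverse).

f' r f' r'

  after f': (1 4 3 2 5)
  after r: (1 2 3)
  after f': (1 5)(3 4)
  after r': (2 4 5)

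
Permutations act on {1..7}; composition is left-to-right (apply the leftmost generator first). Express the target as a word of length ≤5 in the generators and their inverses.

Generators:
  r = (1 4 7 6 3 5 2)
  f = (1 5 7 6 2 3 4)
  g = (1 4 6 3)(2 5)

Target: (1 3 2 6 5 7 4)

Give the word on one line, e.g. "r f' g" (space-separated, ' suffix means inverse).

  after g: (1 4 6 3)(2 5)
  after f: (2 7 6 4)(3 5)
  after g': (1 3 2 7 4 5 6)
  after r': (1 6 2 4 3 5 7)
  after g: (1 3 2 6 5 7 4)

g f g' r' g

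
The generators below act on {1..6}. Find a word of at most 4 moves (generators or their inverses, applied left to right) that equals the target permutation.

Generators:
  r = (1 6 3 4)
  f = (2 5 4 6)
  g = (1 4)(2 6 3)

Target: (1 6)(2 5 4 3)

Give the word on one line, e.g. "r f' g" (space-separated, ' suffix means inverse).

r' f

  after r': (1 4 3 6)
  after f: (1 6)(2 5 4 3)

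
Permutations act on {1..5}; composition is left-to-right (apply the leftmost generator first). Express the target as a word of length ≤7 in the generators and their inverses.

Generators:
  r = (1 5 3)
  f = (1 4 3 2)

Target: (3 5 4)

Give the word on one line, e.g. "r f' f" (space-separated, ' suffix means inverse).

f' r f' r' r'

  after f': (1 2 3 4)
  after r: (1 2)(3 4 5)
  after f': (1 3)(4 5)
  after r': (1 5 4)
  after r': (3 5 4)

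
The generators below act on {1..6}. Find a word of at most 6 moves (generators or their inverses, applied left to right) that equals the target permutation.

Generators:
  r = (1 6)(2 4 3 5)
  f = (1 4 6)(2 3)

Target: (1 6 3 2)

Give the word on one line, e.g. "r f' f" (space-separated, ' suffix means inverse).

r f r' r' r'

  after r: (1 6)(2 4 3 5)
  after f: (2 6 4)(3 5)
  after r': (1 6 2)(4 5)
  after r': (2 6 5)(3 4)
  after r': (1 6 3 2)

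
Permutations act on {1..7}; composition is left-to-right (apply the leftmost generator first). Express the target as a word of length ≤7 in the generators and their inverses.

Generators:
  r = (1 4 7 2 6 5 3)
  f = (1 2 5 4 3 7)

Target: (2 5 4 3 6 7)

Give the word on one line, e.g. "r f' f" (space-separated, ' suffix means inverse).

  after f: (1 2 5 4 3 7)
  after r: (1 6 5 7 4)(2 3)
  after f: (1 6 4 2 7 3 5)
  after r': (1 2 4 7 5 3 6)
  after f': (2 5 4 3 6 7)

f r f r' f'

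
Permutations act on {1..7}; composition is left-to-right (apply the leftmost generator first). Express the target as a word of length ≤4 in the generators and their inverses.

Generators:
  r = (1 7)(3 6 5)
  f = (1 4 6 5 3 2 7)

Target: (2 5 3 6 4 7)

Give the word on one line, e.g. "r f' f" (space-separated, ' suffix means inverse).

  after f': (1 7 2 3 5 6 4)
  after r': (2 5 3 6 4 7)

f' r'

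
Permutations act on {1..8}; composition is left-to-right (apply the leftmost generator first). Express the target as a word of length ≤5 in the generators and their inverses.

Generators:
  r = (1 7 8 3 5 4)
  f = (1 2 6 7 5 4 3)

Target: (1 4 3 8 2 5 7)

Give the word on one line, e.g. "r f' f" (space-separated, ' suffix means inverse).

  after f': (1 3 4 5 7 6 2)
  after r': (1 8 7 6 2 4 3 5)
  after f': (1 8 6)(2 5 3 7)
  after r: (1 3 8 6 7 2 4)
  after f': (1 4 3 8 2 5 7)

f' r' f' r f'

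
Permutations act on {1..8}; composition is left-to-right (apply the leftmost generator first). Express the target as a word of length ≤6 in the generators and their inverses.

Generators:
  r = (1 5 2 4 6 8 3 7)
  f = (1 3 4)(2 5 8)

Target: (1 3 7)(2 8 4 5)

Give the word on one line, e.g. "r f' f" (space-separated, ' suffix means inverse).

f' r f r r

  after f': (1 4 3)(2 8 5)
  after r: (1 6 8 2 3 5 4 7)
  after f: (1 6 2 4 7 3 8 5)
  after r: (1 8 2 6 4)
  after r: (1 3 7)(2 8 4 5)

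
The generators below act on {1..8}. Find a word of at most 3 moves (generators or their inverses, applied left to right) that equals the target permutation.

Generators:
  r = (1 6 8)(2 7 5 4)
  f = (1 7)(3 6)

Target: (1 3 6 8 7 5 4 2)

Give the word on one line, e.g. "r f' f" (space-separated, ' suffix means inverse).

r f

  after r: (1 6 8)(2 7 5 4)
  after f: (1 3 6 8 7 5 4 2)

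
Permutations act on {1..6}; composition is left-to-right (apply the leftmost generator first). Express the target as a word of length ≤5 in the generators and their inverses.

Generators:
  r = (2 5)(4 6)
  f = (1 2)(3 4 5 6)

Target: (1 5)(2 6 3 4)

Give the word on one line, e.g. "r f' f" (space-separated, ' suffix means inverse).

f r f r f

  after f: (1 2)(3 4 5 6)
  after r: (1 5 4 2)(3 6)
  after f: (1 6 4)
  after r: (1 4)(2 5)
  after f: (1 5)(2 6 3 4)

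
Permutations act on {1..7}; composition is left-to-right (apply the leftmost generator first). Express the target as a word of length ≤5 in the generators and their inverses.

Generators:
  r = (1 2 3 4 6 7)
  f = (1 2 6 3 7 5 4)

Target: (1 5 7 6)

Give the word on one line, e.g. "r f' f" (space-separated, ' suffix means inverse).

  after r: (1 2 3 4 6 7)
  after r: (1 3 6)(2 4 7)
  after r: (1 4)(2 6)(3 7)
  after f': (1 5 7 6)

r r r f'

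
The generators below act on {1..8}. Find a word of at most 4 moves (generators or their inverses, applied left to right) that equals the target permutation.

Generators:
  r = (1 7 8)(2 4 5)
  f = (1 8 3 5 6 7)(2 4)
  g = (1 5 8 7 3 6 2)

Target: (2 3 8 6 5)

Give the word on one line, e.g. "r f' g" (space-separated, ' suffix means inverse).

  after r': (1 8 7)(2 5 4)
  after f': (2 3 8 6 5)

r' f'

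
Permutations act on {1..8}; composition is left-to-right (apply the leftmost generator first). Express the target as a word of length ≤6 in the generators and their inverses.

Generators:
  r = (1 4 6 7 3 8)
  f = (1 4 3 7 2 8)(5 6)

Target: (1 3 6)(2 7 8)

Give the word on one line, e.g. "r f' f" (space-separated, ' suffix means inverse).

r f' f' r'

  after r: (1 4 6 7 3 8)
  after f': (2 7 4 5 6 3)
  after f': (1 8 2 3 7)(4 6)
  after r': (1 3 6)(2 7 8)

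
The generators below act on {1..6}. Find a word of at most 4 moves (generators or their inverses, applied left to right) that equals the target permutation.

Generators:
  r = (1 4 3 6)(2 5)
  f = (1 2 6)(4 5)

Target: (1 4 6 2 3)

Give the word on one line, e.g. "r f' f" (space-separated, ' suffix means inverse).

f f r r

  after f: (1 2 6)(4 5)
  after f: (1 6 2)
  after r: (2 4 3 6 5)
  after r: (1 4 6 2 3)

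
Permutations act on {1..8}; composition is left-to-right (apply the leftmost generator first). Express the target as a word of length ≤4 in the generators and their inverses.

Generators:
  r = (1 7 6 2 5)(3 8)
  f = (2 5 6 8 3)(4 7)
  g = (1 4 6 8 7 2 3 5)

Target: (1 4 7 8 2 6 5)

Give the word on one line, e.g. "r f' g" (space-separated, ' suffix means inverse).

r f

  after r: (1 7 6 2 5)(3 8)
  after f: (1 4 7 8 2 6 5)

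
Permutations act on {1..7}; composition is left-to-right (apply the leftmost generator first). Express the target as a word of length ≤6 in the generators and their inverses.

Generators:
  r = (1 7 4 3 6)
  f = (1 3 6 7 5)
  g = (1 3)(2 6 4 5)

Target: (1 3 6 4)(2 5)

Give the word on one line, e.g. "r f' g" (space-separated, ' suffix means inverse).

  after f: (1 3 6 7 5)
  after f: (1 6 5 3 7)
  after r: (3 4)(5 6)
  after g': (1 3 6 4)(2 5)

f f r g'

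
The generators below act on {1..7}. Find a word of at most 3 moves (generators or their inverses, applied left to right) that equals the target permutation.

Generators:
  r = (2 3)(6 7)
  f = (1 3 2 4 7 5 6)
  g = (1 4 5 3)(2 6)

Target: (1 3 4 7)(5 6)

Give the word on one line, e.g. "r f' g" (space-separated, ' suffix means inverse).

r' f

  after r': (2 3)(6 7)
  after f: (1 3 4 7)(5 6)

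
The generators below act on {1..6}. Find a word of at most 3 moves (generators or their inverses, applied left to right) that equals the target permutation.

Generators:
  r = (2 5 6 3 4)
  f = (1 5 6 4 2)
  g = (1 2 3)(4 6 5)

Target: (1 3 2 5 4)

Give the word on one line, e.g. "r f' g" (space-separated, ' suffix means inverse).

f' g f'

  after f': (1 2 4 6 5)
  after g: (1 3)(2 6 4 5)
  after f': (1 3 2 5 4)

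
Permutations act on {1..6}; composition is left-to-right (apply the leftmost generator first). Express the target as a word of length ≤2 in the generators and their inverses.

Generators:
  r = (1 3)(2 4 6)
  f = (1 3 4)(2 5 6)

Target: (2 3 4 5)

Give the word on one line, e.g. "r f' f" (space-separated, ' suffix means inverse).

r f'

  after r: (1 3)(2 4 6)
  after f': (2 3 4 5)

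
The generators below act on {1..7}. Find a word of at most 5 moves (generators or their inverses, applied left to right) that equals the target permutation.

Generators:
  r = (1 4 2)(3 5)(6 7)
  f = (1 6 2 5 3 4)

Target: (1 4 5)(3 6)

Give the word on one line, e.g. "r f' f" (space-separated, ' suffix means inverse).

  after r: (1 4 2)(3 5)(6 7)
  after r: (1 2 4)
  after f: (1 5 3 4 6 2)
  after f: (1 3)(2 6 5 4)
  after f: (1 4 5)(3 6)

r r f f f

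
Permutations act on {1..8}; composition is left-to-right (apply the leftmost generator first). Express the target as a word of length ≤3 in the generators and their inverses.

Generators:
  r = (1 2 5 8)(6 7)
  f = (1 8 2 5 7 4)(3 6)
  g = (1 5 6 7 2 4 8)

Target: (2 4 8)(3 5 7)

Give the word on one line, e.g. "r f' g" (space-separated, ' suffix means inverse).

f' g f'

  after f': (1 4 7 5 2 8)(3 6)
  after g: (1 8 5 4 2)(3 7 6)
  after f': (2 4 8)(3 5 7)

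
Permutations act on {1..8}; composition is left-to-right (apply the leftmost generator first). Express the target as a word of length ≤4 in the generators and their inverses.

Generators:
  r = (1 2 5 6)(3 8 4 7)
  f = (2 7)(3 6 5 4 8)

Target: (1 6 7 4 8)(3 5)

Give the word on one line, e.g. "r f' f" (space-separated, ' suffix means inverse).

  after r': (1 6 5 2)(3 7 4 8)
  after f: (1 5 7 8 6 4 3 2)
  after r: (1 6 7 4 8)(3 5)

r' f r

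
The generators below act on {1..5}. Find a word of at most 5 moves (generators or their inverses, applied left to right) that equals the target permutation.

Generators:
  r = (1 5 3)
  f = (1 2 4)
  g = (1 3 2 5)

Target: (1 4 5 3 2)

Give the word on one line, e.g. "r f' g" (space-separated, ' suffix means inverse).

f' g' r g'

  after f': (1 4 2)
  after g': (1 4 3)(2 5)
  after r: (1 4)(2 3 5)
  after g': (1 4 5 3 2)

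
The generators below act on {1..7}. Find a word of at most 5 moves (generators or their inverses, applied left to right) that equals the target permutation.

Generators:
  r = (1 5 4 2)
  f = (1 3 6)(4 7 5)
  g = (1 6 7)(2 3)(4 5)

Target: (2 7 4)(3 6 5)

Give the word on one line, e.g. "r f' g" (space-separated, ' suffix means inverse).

r' f r

  after r': (1 2 4 5)
  after f: (1 2 7 5 3 6)
  after r: (2 7 4)(3 6 5)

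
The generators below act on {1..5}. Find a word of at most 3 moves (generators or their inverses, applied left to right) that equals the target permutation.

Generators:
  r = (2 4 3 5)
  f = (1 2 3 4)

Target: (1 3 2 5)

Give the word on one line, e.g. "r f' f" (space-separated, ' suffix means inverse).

  after r: (2 4 3 5)
  after f': (1 4 2 3 5)
  after r: (1 3 2 5)

r f' r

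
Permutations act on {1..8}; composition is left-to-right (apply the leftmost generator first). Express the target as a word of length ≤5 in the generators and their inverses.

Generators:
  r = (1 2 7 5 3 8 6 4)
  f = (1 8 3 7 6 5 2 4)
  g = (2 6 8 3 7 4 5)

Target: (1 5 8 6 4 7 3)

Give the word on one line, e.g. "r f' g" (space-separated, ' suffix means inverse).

r' g' r

  after r': (1 4 6 8 3 5 7 2)
  after g': (1 7 5 3 4 2)
  after r: (1 5 8 6 4 7 3)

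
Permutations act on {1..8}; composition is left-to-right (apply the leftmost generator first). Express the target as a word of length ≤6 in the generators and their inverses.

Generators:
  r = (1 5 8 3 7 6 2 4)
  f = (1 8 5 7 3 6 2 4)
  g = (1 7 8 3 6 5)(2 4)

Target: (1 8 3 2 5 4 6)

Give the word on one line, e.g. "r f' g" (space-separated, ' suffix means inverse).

  after f': (1 4 2 6 3 7 5 8)
  after f': (1 2 3 5)(4 6 7 8)
  after r': (1 6 3)(2 8)(4 7 5)
  after f': (1 3 4 5 2)(6 7 8)
  after g': (1 8 3 2 5 4 6)

f' f' r' f' g'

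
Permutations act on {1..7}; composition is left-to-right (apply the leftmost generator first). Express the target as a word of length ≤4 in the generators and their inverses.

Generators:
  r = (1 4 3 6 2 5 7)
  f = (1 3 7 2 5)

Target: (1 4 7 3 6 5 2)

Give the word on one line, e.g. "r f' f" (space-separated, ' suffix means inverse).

r f

  after r: (1 4 3 6 2 5 7)
  after f: (1 4 7 3 6 5 2)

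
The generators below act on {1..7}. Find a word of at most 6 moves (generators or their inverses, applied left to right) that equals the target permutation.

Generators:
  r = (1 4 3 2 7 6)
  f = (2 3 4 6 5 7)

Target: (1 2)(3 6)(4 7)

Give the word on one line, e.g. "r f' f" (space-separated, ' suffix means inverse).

  after r': (1 6 7 2 3 4)
  after r': (1 7 3)(2 4 6)
  after f: (1 2 6 3)(4 5 7)
  after r: (1 7 3 4 5 6 2)
  after f: (1 2)(3 6)(4 7)

r' r' f r f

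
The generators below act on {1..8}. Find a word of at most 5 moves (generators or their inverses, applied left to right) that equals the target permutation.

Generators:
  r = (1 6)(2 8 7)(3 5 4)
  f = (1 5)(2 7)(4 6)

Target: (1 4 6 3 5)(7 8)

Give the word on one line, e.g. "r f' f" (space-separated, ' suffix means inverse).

  after f': (1 5)(2 7)(4 6)
  after r': (1 3 4)(2 8)(5 6)
  after r': (1 4 6 3 5)(7 8)

f' r' r'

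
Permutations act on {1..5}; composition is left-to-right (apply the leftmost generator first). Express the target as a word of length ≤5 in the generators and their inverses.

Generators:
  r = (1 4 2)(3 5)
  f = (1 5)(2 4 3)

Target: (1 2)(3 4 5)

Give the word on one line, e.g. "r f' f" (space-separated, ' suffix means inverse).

  after r: (1 4 2)(3 5)
  after f: (1 3)(2 5)
  after r: (1 5)(2 3 4)
  after r: (1 3 2 5 4)
  after f: (1 2)(3 4 5)

r f r r f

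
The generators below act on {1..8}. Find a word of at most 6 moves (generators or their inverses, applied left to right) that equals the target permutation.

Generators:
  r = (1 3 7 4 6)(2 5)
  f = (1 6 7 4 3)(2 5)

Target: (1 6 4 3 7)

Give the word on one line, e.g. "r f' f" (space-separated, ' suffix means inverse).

r' r' r' f'

  after r': (1 6 4 7 3)(2 5)
  after r': (1 4 3 6 7)
  after r': (1 7 6 3 4)(2 5)
  after f': (1 6 4 3 7)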